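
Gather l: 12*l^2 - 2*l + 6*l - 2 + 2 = 12*l^2 + 4*l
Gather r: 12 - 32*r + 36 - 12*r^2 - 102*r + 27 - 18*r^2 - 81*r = -30*r^2 - 215*r + 75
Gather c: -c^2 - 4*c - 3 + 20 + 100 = -c^2 - 4*c + 117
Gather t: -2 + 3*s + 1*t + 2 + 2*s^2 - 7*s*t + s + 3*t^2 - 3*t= 2*s^2 + 4*s + 3*t^2 + t*(-7*s - 2)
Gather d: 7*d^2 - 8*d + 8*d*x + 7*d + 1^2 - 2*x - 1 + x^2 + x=7*d^2 + d*(8*x - 1) + x^2 - x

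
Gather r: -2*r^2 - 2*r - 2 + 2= -2*r^2 - 2*r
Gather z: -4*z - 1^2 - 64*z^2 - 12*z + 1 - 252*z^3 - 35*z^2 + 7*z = -252*z^3 - 99*z^2 - 9*z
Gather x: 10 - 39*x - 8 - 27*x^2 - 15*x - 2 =-27*x^2 - 54*x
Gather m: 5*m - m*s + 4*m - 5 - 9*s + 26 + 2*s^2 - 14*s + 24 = m*(9 - s) + 2*s^2 - 23*s + 45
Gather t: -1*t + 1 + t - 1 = 0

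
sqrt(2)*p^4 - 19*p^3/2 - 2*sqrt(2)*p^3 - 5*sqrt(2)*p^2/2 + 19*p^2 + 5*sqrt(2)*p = p*(p - 2)*(p - 5*sqrt(2))*(sqrt(2)*p + 1/2)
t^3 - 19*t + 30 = (t - 3)*(t - 2)*(t + 5)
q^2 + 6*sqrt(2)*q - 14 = (q - sqrt(2))*(q + 7*sqrt(2))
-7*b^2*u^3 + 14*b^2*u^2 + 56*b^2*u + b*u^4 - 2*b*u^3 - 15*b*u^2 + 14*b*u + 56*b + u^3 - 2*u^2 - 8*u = (-7*b + u)*(u - 4)*(u + 2)*(b*u + 1)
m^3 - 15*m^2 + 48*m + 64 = (m - 8)^2*(m + 1)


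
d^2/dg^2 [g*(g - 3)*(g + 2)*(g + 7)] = 12*g^2 + 36*g - 26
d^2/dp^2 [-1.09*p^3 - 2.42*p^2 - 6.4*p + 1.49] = -6.54*p - 4.84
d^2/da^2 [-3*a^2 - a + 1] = -6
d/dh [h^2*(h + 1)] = h*(3*h + 2)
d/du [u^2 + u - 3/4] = 2*u + 1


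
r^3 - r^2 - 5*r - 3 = (r - 3)*(r + 1)^2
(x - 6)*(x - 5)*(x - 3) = x^3 - 14*x^2 + 63*x - 90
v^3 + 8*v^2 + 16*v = v*(v + 4)^2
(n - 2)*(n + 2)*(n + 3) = n^3 + 3*n^2 - 4*n - 12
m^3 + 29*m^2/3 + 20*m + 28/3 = (m + 2/3)*(m + 2)*(m + 7)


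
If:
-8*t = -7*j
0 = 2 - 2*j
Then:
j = 1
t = 7/8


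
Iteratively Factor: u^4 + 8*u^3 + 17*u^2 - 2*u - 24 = (u - 1)*(u^3 + 9*u^2 + 26*u + 24) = (u - 1)*(u + 3)*(u^2 + 6*u + 8) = (u - 1)*(u + 3)*(u + 4)*(u + 2)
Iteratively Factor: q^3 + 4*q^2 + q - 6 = (q - 1)*(q^2 + 5*q + 6) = (q - 1)*(q + 2)*(q + 3)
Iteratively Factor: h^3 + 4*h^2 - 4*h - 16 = (h + 2)*(h^2 + 2*h - 8) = (h + 2)*(h + 4)*(h - 2)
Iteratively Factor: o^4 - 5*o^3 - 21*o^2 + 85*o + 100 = (o + 1)*(o^3 - 6*o^2 - 15*o + 100) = (o - 5)*(o + 1)*(o^2 - o - 20) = (o - 5)*(o + 1)*(o + 4)*(o - 5)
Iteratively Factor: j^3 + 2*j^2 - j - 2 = (j + 2)*(j^2 - 1) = (j - 1)*(j + 2)*(j + 1)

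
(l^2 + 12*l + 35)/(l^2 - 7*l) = (l^2 + 12*l + 35)/(l*(l - 7))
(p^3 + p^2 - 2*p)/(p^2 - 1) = p*(p + 2)/(p + 1)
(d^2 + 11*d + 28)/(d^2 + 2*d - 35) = (d + 4)/(d - 5)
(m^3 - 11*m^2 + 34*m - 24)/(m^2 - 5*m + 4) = m - 6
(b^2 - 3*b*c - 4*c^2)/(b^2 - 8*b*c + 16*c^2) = (b + c)/(b - 4*c)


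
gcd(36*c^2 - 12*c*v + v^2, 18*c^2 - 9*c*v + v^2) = -6*c + v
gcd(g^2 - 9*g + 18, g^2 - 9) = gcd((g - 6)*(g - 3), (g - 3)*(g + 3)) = g - 3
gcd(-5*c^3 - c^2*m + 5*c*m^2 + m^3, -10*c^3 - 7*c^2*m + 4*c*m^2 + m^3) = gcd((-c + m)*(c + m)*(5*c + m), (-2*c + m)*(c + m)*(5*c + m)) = 5*c^2 + 6*c*m + m^2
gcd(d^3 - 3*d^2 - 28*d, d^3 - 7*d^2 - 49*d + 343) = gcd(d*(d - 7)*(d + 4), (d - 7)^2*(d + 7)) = d - 7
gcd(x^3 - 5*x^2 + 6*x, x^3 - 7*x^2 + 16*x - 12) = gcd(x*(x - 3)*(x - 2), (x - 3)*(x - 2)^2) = x^2 - 5*x + 6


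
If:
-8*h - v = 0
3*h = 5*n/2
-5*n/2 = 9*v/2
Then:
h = 0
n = 0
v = 0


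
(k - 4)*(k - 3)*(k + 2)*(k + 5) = k^4 - 27*k^2 + 14*k + 120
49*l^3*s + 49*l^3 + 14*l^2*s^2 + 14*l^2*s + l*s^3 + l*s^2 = (7*l + s)^2*(l*s + l)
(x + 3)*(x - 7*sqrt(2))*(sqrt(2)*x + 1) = sqrt(2)*x^3 - 13*x^2 + 3*sqrt(2)*x^2 - 39*x - 7*sqrt(2)*x - 21*sqrt(2)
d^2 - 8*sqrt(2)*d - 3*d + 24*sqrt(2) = (d - 3)*(d - 8*sqrt(2))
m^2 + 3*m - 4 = (m - 1)*(m + 4)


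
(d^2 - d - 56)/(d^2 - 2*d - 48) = (d + 7)/(d + 6)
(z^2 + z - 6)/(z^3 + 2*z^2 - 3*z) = (z - 2)/(z*(z - 1))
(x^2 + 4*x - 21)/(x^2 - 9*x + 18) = (x + 7)/(x - 6)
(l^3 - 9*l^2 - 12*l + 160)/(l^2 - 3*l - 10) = (l^2 - 4*l - 32)/(l + 2)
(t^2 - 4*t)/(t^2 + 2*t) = (t - 4)/(t + 2)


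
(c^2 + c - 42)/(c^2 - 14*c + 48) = (c + 7)/(c - 8)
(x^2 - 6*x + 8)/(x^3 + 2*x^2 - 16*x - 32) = (x - 2)/(x^2 + 6*x + 8)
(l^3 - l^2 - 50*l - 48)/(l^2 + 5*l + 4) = (l^2 - 2*l - 48)/(l + 4)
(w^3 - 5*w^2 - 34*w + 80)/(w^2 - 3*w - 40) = w - 2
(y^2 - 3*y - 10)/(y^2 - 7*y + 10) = (y + 2)/(y - 2)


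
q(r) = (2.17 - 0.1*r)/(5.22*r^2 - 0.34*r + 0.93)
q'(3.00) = -0.03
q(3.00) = 0.04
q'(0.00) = 0.75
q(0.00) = 2.33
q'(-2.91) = 0.03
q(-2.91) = 0.05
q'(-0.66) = 1.35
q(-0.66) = 0.65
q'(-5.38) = 0.01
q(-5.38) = 0.02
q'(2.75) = -0.04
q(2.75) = 0.05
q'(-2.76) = 0.04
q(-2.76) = 0.06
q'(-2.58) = 0.05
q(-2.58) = 0.07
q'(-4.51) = 0.01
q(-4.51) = 0.02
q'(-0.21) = 3.58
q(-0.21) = 1.78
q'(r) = (0.34 - 10.44*r)*(2.17 - 0.1*r)/(5.22*r^2 - 0.34*r + 0.93)^2 - 0.1/(5.22*r^2 - 0.34*r + 0.93)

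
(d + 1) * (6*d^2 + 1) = 6*d^3 + 6*d^2 + d + 1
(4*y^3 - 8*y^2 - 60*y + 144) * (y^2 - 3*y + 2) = 4*y^5 - 20*y^4 - 28*y^3 + 308*y^2 - 552*y + 288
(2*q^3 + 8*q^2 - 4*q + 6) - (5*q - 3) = 2*q^3 + 8*q^2 - 9*q + 9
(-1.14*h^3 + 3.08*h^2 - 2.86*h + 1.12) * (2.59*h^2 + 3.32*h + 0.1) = -2.9526*h^5 + 4.1924*h^4 + 2.7042*h^3 - 6.2864*h^2 + 3.4324*h + 0.112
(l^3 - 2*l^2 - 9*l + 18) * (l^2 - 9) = l^5 - 2*l^4 - 18*l^3 + 36*l^2 + 81*l - 162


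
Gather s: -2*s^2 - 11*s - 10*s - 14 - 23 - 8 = -2*s^2 - 21*s - 45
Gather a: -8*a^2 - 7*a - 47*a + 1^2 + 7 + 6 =-8*a^2 - 54*a + 14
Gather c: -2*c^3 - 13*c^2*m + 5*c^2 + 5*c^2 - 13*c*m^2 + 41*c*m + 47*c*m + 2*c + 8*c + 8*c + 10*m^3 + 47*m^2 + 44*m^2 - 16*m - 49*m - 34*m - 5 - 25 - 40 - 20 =-2*c^3 + c^2*(10 - 13*m) + c*(-13*m^2 + 88*m + 18) + 10*m^3 + 91*m^2 - 99*m - 90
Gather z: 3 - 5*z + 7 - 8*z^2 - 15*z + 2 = -8*z^2 - 20*z + 12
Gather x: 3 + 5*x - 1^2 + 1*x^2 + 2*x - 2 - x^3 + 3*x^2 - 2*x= -x^3 + 4*x^2 + 5*x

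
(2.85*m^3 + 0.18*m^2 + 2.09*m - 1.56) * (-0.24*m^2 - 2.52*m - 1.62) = -0.684*m^5 - 7.2252*m^4 - 5.5722*m^3 - 5.184*m^2 + 0.5454*m + 2.5272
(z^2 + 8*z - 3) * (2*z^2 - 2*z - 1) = 2*z^4 + 14*z^3 - 23*z^2 - 2*z + 3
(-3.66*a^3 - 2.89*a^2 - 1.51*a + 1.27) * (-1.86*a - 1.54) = 6.8076*a^4 + 11.0118*a^3 + 7.2592*a^2 - 0.0367999999999999*a - 1.9558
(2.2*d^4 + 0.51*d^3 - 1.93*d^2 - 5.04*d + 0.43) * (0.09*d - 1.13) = 0.198*d^5 - 2.4401*d^4 - 0.75*d^3 + 1.7273*d^2 + 5.7339*d - 0.4859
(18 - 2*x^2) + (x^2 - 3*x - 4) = -x^2 - 3*x + 14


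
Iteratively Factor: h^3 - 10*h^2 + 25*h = (h - 5)*(h^2 - 5*h) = h*(h - 5)*(h - 5)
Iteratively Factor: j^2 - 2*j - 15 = (j - 5)*(j + 3)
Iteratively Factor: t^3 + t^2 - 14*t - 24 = (t + 2)*(t^2 - t - 12) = (t + 2)*(t + 3)*(t - 4)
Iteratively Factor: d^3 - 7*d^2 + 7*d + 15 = (d - 3)*(d^2 - 4*d - 5) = (d - 3)*(d + 1)*(d - 5)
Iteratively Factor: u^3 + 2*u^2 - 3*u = (u)*(u^2 + 2*u - 3) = u*(u + 3)*(u - 1)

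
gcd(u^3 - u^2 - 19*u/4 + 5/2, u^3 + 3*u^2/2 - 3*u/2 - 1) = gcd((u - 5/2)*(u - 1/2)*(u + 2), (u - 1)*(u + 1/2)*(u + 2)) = u + 2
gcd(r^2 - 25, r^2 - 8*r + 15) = r - 5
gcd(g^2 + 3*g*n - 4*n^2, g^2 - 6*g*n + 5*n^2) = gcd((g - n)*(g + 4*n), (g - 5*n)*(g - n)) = g - n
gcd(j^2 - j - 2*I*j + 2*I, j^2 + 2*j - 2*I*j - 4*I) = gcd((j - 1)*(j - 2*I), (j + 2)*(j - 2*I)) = j - 2*I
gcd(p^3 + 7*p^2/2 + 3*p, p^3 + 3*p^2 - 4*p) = p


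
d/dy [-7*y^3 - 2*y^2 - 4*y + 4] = -21*y^2 - 4*y - 4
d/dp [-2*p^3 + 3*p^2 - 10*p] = -6*p^2 + 6*p - 10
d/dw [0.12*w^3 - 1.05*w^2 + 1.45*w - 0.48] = 0.36*w^2 - 2.1*w + 1.45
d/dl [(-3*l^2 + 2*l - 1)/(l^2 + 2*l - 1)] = 8*l*(1 - l)/(l^4 + 4*l^3 + 2*l^2 - 4*l + 1)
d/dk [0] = 0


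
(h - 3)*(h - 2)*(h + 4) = h^3 - h^2 - 14*h + 24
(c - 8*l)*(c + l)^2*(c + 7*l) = c^4 + c^3*l - 57*c^2*l^2 - 113*c*l^3 - 56*l^4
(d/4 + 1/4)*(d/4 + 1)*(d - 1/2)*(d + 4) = d^4/16 + 17*d^3/32 + 39*d^2/32 + d/4 - 1/2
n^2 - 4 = (n - 2)*(n + 2)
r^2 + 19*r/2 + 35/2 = (r + 5/2)*(r + 7)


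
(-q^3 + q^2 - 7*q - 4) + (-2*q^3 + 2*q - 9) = -3*q^3 + q^2 - 5*q - 13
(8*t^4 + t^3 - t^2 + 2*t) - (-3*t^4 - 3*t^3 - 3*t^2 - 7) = 11*t^4 + 4*t^3 + 2*t^2 + 2*t + 7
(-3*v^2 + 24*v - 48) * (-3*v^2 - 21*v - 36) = 9*v^4 - 9*v^3 - 252*v^2 + 144*v + 1728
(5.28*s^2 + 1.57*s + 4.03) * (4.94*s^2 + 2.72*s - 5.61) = 26.0832*s^4 + 22.1174*s^3 - 5.4422*s^2 + 2.1539*s - 22.6083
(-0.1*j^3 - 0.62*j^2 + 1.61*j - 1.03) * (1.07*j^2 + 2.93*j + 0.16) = -0.107*j^5 - 0.9564*j^4 - 0.1099*j^3 + 3.516*j^2 - 2.7603*j - 0.1648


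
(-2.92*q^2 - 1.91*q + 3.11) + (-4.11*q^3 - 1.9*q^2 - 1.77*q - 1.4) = -4.11*q^3 - 4.82*q^2 - 3.68*q + 1.71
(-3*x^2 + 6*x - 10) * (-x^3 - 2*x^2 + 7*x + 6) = 3*x^5 - 23*x^3 + 44*x^2 - 34*x - 60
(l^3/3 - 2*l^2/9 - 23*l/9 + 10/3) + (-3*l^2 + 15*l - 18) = l^3/3 - 29*l^2/9 + 112*l/9 - 44/3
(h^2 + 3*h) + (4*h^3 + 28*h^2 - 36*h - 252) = 4*h^3 + 29*h^2 - 33*h - 252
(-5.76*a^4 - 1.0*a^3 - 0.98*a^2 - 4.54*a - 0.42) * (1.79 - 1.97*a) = 11.3472*a^5 - 8.3404*a^4 + 0.1406*a^3 + 7.1896*a^2 - 7.2992*a - 0.7518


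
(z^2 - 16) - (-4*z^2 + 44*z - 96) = 5*z^2 - 44*z + 80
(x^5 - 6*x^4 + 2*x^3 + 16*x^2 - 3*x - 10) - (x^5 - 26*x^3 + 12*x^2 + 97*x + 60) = -6*x^4 + 28*x^3 + 4*x^2 - 100*x - 70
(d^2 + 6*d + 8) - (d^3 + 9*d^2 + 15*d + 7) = -d^3 - 8*d^2 - 9*d + 1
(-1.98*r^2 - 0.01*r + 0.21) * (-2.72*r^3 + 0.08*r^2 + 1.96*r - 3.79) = 5.3856*r^5 - 0.1312*r^4 - 4.4528*r^3 + 7.5014*r^2 + 0.4495*r - 0.7959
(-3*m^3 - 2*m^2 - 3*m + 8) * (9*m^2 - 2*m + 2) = -27*m^5 - 12*m^4 - 29*m^3 + 74*m^2 - 22*m + 16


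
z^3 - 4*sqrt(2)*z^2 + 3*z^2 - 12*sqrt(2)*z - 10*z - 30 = (z + 3)*(z - 5*sqrt(2))*(z + sqrt(2))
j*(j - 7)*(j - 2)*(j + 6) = j^4 - 3*j^3 - 40*j^2 + 84*j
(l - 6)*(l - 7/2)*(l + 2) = l^3 - 15*l^2/2 + 2*l + 42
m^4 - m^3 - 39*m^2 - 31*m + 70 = (m - 7)*(m - 1)*(m + 2)*(m + 5)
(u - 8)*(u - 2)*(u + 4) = u^3 - 6*u^2 - 24*u + 64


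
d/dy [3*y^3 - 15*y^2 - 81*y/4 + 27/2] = 9*y^2 - 30*y - 81/4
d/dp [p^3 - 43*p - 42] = 3*p^2 - 43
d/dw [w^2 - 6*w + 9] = 2*w - 6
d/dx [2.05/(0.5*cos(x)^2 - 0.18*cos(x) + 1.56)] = (2.05*cos(x) - 0.369)*sin(x)/(0.5*cos(x)^2 - 0.18*cos(x) + 1.56)^2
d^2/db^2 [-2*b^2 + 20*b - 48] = -4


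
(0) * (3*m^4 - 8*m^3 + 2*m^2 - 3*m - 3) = 0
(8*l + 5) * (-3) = -24*l - 15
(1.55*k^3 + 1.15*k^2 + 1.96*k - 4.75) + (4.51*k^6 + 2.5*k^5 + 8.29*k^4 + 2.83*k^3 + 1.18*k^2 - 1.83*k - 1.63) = 4.51*k^6 + 2.5*k^5 + 8.29*k^4 + 4.38*k^3 + 2.33*k^2 + 0.13*k - 6.38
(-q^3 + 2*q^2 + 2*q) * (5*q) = -5*q^4 + 10*q^3 + 10*q^2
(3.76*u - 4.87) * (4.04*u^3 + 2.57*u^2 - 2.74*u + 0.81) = 15.1904*u^4 - 10.0116*u^3 - 22.8183*u^2 + 16.3894*u - 3.9447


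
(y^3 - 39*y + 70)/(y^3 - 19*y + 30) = (y^3 - 39*y + 70)/(y^3 - 19*y + 30)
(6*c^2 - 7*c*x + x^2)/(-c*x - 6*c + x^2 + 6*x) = (-6*c + x)/(x + 6)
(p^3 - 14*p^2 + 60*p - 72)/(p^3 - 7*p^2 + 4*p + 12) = (p - 6)/(p + 1)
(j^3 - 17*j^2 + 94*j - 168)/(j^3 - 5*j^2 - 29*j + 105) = (j^2 - 10*j + 24)/(j^2 + 2*j - 15)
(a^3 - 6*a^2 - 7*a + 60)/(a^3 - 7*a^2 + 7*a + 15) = (a^2 - a - 12)/(a^2 - 2*a - 3)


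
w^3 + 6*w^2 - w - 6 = (w - 1)*(w + 1)*(w + 6)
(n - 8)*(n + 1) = n^2 - 7*n - 8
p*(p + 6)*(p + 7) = p^3 + 13*p^2 + 42*p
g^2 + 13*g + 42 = (g + 6)*(g + 7)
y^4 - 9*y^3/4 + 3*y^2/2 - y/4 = y*(y - 1)^2*(y - 1/4)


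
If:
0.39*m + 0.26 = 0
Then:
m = -0.67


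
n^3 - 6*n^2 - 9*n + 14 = (n - 7)*(n - 1)*(n + 2)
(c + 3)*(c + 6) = c^2 + 9*c + 18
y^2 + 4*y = y*(y + 4)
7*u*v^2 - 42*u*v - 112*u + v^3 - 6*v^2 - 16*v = (7*u + v)*(v - 8)*(v + 2)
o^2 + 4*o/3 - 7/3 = (o - 1)*(o + 7/3)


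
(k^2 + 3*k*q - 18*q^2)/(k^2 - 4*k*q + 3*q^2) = (-k - 6*q)/(-k + q)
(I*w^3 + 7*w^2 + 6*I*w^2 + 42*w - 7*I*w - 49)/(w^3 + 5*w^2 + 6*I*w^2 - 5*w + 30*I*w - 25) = (I*w^3 + w^2*(7 + 6*I) + w*(42 - 7*I) - 49)/(w^3 + w^2*(5 + 6*I) + w*(-5 + 30*I) - 25)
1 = 1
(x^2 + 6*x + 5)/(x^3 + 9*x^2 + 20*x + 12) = (x + 5)/(x^2 + 8*x + 12)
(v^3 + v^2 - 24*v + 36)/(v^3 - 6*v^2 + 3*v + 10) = (v^2 + 3*v - 18)/(v^2 - 4*v - 5)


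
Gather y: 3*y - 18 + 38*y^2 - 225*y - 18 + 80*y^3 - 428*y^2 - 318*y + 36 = 80*y^3 - 390*y^2 - 540*y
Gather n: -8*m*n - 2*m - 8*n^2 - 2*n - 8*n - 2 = -2*m - 8*n^2 + n*(-8*m - 10) - 2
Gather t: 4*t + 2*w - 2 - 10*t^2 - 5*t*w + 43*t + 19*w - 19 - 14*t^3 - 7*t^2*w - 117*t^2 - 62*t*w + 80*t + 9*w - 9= -14*t^3 + t^2*(-7*w - 127) + t*(127 - 67*w) + 30*w - 30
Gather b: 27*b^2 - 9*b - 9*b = 27*b^2 - 18*b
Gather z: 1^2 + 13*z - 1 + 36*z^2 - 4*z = 36*z^2 + 9*z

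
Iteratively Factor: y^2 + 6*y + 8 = (y + 2)*(y + 4)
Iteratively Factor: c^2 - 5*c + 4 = (c - 1)*(c - 4)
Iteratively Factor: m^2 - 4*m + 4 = (m - 2)*(m - 2)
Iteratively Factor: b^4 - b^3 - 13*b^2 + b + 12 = (b + 1)*(b^3 - 2*b^2 - 11*b + 12) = (b - 4)*(b + 1)*(b^2 + 2*b - 3) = (b - 4)*(b + 1)*(b + 3)*(b - 1)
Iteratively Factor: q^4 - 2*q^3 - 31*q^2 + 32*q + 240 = (q + 3)*(q^3 - 5*q^2 - 16*q + 80) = (q - 4)*(q + 3)*(q^2 - q - 20) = (q - 5)*(q - 4)*(q + 3)*(q + 4)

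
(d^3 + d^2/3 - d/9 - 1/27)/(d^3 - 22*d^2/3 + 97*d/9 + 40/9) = (9*d^2 - 1)/(3*(3*d^2 - 23*d + 40))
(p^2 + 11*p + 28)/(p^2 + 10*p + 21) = (p + 4)/(p + 3)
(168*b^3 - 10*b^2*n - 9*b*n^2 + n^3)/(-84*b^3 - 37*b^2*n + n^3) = (-6*b + n)/(3*b + n)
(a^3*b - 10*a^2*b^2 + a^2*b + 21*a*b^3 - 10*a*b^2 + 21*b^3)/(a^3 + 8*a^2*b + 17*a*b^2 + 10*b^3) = b*(a^3 - 10*a^2*b + a^2 + 21*a*b^2 - 10*a*b + 21*b^2)/(a^3 + 8*a^2*b + 17*a*b^2 + 10*b^3)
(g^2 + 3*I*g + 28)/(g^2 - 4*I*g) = (g + 7*I)/g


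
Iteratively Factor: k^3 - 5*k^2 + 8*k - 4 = (k - 2)*(k^2 - 3*k + 2) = (k - 2)^2*(k - 1)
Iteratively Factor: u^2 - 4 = (u - 2)*(u + 2)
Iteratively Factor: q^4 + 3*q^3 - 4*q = (q + 2)*(q^3 + q^2 - 2*q) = q*(q + 2)*(q^2 + q - 2) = q*(q + 2)^2*(q - 1)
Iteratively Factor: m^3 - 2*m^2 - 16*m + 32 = (m - 2)*(m^2 - 16) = (m - 4)*(m - 2)*(m + 4)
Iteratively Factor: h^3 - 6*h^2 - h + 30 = (h - 5)*(h^2 - h - 6) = (h - 5)*(h + 2)*(h - 3)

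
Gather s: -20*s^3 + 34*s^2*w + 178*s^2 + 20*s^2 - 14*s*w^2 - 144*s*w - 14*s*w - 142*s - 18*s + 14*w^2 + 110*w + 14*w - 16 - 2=-20*s^3 + s^2*(34*w + 198) + s*(-14*w^2 - 158*w - 160) + 14*w^2 + 124*w - 18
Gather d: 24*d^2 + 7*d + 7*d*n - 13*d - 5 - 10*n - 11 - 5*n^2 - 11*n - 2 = 24*d^2 + d*(7*n - 6) - 5*n^2 - 21*n - 18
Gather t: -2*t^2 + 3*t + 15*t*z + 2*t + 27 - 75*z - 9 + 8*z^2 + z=-2*t^2 + t*(15*z + 5) + 8*z^2 - 74*z + 18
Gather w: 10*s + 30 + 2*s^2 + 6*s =2*s^2 + 16*s + 30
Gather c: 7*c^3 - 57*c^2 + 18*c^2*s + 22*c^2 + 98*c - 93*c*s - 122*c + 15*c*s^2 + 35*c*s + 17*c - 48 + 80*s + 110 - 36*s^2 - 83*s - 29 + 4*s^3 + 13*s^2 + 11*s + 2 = 7*c^3 + c^2*(18*s - 35) + c*(15*s^2 - 58*s - 7) + 4*s^3 - 23*s^2 + 8*s + 35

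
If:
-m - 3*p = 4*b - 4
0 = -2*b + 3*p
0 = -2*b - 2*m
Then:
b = 4/5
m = -4/5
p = 8/15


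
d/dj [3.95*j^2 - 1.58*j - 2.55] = 7.9*j - 1.58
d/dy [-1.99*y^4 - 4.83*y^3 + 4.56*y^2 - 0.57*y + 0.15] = -7.96*y^3 - 14.49*y^2 + 9.12*y - 0.57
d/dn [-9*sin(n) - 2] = -9*cos(n)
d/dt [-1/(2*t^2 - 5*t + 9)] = (4*t - 5)/(2*t^2 - 5*t + 9)^2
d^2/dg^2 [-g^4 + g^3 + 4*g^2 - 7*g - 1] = -12*g^2 + 6*g + 8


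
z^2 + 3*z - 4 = (z - 1)*(z + 4)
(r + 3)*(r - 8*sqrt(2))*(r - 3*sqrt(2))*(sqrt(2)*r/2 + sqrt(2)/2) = sqrt(2)*r^4/2 - 11*r^3 + 2*sqrt(2)*r^3 - 44*r^2 + 51*sqrt(2)*r^2/2 - 33*r + 96*sqrt(2)*r + 72*sqrt(2)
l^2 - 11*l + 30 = (l - 6)*(l - 5)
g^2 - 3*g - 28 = (g - 7)*(g + 4)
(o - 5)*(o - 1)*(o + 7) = o^3 + o^2 - 37*o + 35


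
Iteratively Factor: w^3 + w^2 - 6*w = (w - 2)*(w^2 + 3*w) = (w - 2)*(w + 3)*(w)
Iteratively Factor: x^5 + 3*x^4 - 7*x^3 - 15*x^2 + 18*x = (x + 3)*(x^4 - 7*x^2 + 6*x) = (x + 3)^2*(x^3 - 3*x^2 + 2*x) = (x - 1)*(x + 3)^2*(x^2 - 2*x) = x*(x - 1)*(x + 3)^2*(x - 2)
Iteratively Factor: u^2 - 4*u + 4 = (u - 2)*(u - 2)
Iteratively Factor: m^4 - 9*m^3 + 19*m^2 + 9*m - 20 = (m + 1)*(m^3 - 10*m^2 + 29*m - 20) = (m - 4)*(m + 1)*(m^2 - 6*m + 5) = (m - 5)*(m - 4)*(m + 1)*(m - 1)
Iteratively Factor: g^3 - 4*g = (g + 2)*(g^2 - 2*g) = (g - 2)*(g + 2)*(g)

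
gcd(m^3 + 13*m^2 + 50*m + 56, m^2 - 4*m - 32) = m + 4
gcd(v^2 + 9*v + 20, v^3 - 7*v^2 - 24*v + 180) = v + 5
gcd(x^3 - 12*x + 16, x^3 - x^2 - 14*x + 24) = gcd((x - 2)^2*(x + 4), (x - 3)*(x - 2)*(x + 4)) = x^2 + 2*x - 8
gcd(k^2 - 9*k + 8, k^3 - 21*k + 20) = k - 1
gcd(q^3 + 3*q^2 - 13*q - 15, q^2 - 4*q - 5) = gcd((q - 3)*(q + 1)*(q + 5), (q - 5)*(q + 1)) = q + 1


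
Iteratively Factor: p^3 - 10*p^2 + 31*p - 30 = (p - 5)*(p^2 - 5*p + 6) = (p - 5)*(p - 3)*(p - 2)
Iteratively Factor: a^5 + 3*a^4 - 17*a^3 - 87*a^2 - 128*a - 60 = (a + 1)*(a^4 + 2*a^3 - 19*a^2 - 68*a - 60) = (a + 1)*(a + 3)*(a^3 - a^2 - 16*a - 20) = (a - 5)*(a + 1)*(a + 3)*(a^2 + 4*a + 4) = (a - 5)*(a + 1)*(a + 2)*(a + 3)*(a + 2)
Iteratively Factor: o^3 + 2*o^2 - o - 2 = (o - 1)*(o^2 + 3*o + 2) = (o - 1)*(o + 1)*(o + 2)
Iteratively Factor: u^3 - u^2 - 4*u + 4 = (u - 1)*(u^2 - 4) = (u - 2)*(u - 1)*(u + 2)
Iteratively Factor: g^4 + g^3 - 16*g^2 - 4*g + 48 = (g + 4)*(g^3 - 3*g^2 - 4*g + 12) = (g - 3)*(g + 4)*(g^2 - 4) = (g - 3)*(g + 2)*(g + 4)*(g - 2)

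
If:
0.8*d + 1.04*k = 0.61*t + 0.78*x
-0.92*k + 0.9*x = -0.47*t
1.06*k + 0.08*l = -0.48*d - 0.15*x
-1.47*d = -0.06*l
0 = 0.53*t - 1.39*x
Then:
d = 0.00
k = 0.00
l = 0.00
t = 0.00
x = 0.00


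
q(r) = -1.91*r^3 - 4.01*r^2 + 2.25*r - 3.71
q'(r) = -5.73*r^2 - 8.02*r + 2.25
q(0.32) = -3.46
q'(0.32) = -0.90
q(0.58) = -4.13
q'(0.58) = -4.33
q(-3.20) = 10.61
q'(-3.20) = -30.76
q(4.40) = -234.15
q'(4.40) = -143.97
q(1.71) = -21.14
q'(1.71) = -28.22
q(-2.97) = 4.27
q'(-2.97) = -24.47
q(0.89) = -6.23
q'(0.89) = -9.43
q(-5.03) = 126.59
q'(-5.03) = -102.38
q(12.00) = -3854.63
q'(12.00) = -919.11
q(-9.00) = 1043.62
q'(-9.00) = -389.70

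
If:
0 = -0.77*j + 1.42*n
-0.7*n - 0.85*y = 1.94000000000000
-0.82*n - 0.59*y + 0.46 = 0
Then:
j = 9.97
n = 5.41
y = -6.74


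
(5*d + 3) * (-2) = -10*d - 6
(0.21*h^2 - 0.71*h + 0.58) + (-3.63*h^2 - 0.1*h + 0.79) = -3.42*h^2 - 0.81*h + 1.37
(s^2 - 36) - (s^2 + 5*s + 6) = -5*s - 42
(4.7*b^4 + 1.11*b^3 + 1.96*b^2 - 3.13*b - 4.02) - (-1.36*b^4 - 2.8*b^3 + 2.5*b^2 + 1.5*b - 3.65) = 6.06*b^4 + 3.91*b^3 - 0.54*b^2 - 4.63*b - 0.37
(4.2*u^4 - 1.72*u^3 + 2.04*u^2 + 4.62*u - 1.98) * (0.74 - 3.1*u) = -13.02*u^5 + 8.44*u^4 - 7.5968*u^3 - 12.8124*u^2 + 9.5568*u - 1.4652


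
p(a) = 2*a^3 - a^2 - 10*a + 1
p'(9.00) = 458.00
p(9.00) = 1288.00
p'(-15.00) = 1370.00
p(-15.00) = -6824.00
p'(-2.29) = 26.04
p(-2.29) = -5.36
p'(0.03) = -10.05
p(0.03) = 0.70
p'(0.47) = -9.61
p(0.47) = -3.71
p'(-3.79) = 83.76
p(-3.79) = -84.34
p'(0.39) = -9.87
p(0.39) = -2.93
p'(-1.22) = 1.37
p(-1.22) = 8.08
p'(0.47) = -9.61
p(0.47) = -3.71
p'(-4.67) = 130.19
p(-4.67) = -177.80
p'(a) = 6*a^2 - 2*a - 10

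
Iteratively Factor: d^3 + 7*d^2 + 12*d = (d + 3)*(d^2 + 4*d) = (d + 3)*(d + 4)*(d)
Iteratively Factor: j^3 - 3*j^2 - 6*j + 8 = (j - 4)*(j^2 + j - 2) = (j - 4)*(j + 2)*(j - 1)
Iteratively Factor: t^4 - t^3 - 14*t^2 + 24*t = (t)*(t^3 - t^2 - 14*t + 24) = t*(t - 2)*(t^2 + t - 12) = t*(t - 3)*(t - 2)*(t + 4)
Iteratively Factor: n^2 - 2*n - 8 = (n - 4)*(n + 2)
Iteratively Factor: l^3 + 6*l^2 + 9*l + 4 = (l + 1)*(l^2 + 5*l + 4) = (l + 1)^2*(l + 4)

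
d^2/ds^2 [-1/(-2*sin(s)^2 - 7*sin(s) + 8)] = (-16*sin(s)^4 - 42*sin(s)^3 - 89*sin(s)^2 + 28*sin(s) + 130)/(7*sin(s) - cos(2*s) - 7)^3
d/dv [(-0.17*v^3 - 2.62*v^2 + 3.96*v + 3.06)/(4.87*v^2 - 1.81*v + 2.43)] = (-0.8279*v^4 + 0.615400000000001*v^3 - 15.7823*v^2 - 42.5376*v + 15.1614)/(23.7169*v^4 - 17.6294*v^3 + 26.9443*v^2 - 8.7966*v + 5.9049)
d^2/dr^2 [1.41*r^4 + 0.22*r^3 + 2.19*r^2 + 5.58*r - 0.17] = 16.92*r^2 + 1.32*r + 4.38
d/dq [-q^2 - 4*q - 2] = -2*q - 4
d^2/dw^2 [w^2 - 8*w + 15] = 2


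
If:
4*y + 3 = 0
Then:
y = -3/4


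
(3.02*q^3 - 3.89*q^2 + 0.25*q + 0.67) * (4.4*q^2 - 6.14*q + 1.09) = 13.288*q^5 - 35.6588*q^4 + 28.2764*q^3 - 2.8271*q^2 - 3.8413*q + 0.7303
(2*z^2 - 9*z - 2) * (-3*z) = -6*z^3 + 27*z^2 + 6*z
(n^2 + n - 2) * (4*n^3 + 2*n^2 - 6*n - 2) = 4*n^5 + 6*n^4 - 12*n^3 - 12*n^2 + 10*n + 4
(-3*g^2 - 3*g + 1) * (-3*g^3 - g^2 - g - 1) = 9*g^5 + 12*g^4 + 3*g^3 + 5*g^2 + 2*g - 1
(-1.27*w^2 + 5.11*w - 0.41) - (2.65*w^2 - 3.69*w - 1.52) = -3.92*w^2 + 8.8*w + 1.11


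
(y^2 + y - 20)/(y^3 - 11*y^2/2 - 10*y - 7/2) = 2*(-y^2 - y + 20)/(-2*y^3 + 11*y^2 + 20*y + 7)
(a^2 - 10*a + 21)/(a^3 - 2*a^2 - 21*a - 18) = (-a^2 + 10*a - 21)/(-a^3 + 2*a^2 + 21*a + 18)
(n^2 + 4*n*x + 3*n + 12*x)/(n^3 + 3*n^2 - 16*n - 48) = (n + 4*x)/(n^2 - 16)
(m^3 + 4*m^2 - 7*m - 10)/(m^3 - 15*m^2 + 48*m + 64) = (m^2 + 3*m - 10)/(m^2 - 16*m + 64)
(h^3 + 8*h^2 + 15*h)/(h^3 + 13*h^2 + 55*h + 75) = h/(h + 5)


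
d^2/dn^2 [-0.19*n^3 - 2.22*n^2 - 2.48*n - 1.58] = -1.14*n - 4.44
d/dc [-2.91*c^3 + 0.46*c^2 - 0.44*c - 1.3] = -8.73*c^2 + 0.92*c - 0.44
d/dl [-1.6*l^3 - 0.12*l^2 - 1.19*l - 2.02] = -4.8*l^2 - 0.24*l - 1.19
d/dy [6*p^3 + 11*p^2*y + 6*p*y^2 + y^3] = 11*p^2 + 12*p*y + 3*y^2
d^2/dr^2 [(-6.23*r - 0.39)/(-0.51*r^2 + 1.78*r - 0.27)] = ((21.781 - 19.0638*r)*(0.51*r^2 - 1.78*r + 0.27) + (1.02*r - 1.78)*(2.04*r - 3.56)*(6.23*r + 0.39))/(0.51*r^2 - 1.78*r + 0.27)^3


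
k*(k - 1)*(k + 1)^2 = k^4 + k^3 - k^2 - k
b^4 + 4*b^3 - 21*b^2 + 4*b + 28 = (b - 2)^2*(b + 1)*(b + 7)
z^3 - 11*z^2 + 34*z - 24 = (z - 6)*(z - 4)*(z - 1)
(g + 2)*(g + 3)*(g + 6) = g^3 + 11*g^2 + 36*g + 36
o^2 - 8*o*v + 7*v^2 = (o - 7*v)*(o - v)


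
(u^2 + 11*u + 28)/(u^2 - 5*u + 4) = (u^2 + 11*u + 28)/(u^2 - 5*u + 4)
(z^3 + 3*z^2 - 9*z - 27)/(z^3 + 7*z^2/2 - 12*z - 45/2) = 2*(z^2 + 6*z + 9)/(2*z^2 + 13*z + 15)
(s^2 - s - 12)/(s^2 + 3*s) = (s - 4)/s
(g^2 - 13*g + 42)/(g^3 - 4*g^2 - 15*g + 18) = (g - 7)/(g^2 + 2*g - 3)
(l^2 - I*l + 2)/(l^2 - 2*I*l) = (l + I)/l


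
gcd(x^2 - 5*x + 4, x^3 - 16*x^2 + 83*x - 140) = x - 4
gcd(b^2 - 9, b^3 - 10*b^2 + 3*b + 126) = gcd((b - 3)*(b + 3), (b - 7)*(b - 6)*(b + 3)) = b + 3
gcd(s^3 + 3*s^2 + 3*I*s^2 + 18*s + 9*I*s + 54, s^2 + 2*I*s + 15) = s - 3*I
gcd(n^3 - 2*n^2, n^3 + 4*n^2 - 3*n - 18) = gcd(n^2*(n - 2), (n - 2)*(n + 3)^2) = n - 2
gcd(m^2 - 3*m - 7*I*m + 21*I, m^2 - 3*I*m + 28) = m - 7*I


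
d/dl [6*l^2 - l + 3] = 12*l - 1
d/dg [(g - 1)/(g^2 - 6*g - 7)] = (g^2 - 6*g - 2*(g - 3)*(g - 1) - 7)/(-g^2 + 6*g + 7)^2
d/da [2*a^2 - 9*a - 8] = 4*a - 9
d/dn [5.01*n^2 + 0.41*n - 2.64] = 10.02*n + 0.41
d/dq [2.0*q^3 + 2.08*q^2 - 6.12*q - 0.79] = 6.0*q^2 + 4.16*q - 6.12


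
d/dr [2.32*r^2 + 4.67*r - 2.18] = 4.64*r + 4.67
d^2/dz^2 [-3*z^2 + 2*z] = -6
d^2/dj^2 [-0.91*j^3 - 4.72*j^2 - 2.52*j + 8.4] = -5.46*j - 9.44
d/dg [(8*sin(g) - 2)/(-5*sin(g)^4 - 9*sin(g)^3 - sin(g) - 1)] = 2*(60*sin(g)^4 + 52*sin(g)^3 - 27*sin(g)^2 - 5)*cos(g)/(5*sin(g)^4 + 9*sin(g)^3 + sin(g) + 1)^2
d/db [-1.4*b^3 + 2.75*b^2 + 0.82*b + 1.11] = -4.2*b^2 + 5.5*b + 0.82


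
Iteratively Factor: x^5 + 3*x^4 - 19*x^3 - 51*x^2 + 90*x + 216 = (x - 3)*(x^4 + 6*x^3 - x^2 - 54*x - 72) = (x - 3)^2*(x^3 + 9*x^2 + 26*x + 24) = (x - 3)^2*(x + 3)*(x^2 + 6*x + 8) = (x - 3)^2*(x + 2)*(x + 3)*(x + 4)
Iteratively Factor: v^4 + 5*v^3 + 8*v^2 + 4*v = (v + 2)*(v^3 + 3*v^2 + 2*v) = (v + 1)*(v + 2)*(v^2 + 2*v) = v*(v + 1)*(v + 2)*(v + 2)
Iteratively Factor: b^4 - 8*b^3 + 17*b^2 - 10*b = (b - 1)*(b^3 - 7*b^2 + 10*b) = (b - 2)*(b - 1)*(b^2 - 5*b) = (b - 5)*(b - 2)*(b - 1)*(b)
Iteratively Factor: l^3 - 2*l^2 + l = (l - 1)*(l^2 - l) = (l - 1)^2*(l)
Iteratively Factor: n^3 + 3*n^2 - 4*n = (n)*(n^2 + 3*n - 4) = n*(n + 4)*(n - 1)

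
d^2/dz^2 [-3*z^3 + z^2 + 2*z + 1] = 2 - 18*z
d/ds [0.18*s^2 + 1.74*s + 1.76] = 0.36*s + 1.74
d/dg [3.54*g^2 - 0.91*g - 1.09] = 7.08*g - 0.91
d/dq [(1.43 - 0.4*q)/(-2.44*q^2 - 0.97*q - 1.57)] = (-0.976*q^2 + 6.9784*q + 2.0151)/(5.9536*q^4 + 4.7336*q^3 + 8.6025*q^2 + 3.0458*q + 2.4649)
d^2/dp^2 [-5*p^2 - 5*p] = -10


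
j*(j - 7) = j^2 - 7*j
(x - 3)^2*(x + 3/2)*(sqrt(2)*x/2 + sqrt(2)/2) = sqrt(2)*x^4/2 - 7*sqrt(2)*x^3/4 - 9*sqrt(2)*x^2/4 + 27*sqrt(2)*x/4 + 27*sqrt(2)/4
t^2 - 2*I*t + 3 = (t - 3*I)*(t + I)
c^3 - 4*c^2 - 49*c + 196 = (c - 7)*(c - 4)*(c + 7)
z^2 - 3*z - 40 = (z - 8)*(z + 5)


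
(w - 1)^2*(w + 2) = w^3 - 3*w + 2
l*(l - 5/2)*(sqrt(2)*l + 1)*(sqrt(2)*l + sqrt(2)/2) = 2*l^4 - 4*l^3 + sqrt(2)*l^3 - 2*sqrt(2)*l^2 - 5*l^2/2 - 5*sqrt(2)*l/4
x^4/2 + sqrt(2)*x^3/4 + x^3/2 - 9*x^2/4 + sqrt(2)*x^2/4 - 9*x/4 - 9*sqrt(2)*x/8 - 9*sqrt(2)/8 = (x/2 + 1/2)*(x - 3*sqrt(2)/2)*(x + sqrt(2)/2)*(x + 3*sqrt(2)/2)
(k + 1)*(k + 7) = k^2 + 8*k + 7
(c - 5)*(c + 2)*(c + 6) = c^3 + 3*c^2 - 28*c - 60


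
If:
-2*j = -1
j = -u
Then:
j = 1/2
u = -1/2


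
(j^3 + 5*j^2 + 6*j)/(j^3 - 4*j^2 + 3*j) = (j^2 + 5*j + 6)/(j^2 - 4*j + 3)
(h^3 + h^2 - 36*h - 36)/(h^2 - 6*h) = h + 7 + 6/h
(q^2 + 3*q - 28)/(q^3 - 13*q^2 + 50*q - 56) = (q + 7)/(q^2 - 9*q + 14)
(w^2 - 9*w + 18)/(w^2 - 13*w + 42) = (w - 3)/(w - 7)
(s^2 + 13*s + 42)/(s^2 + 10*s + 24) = (s + 7)/(s + 4)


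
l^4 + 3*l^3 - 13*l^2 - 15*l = l*(l - 3)*(l + 1)*(l + 5)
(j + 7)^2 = j^2 + 14*j + 49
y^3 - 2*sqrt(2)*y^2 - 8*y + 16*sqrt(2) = (y - 2*sqrt(2))^2*(y + 2*sqrt(2))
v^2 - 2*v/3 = v*(v - 2/3)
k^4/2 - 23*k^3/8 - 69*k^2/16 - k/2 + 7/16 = (k/2 + 1/4)*(k - 7)*(k - 1/4)*(k + 1)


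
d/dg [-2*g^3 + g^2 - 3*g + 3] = -6*g^2 + 2*g - 3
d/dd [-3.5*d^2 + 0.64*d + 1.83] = 0.64 - 7.0*d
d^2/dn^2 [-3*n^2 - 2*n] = -6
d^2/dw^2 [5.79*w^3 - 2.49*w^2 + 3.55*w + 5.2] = 34.74*w - 4.98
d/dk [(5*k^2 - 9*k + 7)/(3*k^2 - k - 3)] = 2*(11*k^2 - 36*k + 17)/(9*k^4 - 6*k^3 - 17*k^2 + 6*k + 9)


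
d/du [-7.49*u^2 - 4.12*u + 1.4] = -14.98*u - 4.12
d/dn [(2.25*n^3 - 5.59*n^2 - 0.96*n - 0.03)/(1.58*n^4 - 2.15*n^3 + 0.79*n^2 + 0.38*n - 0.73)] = (-3.555*n^6 + 17.6644*n^5 - 5.6906*n^4 - 2.2284*n^3 - 6.4868*n^2 + 8.2088*n + 0.7122)/(2.4964*n^8 - 6.794*n^7 + 7.1189*n^6 - 2.1962*n^5 - 3.3167*n^4 + 3.7394*n^3 - 1.009*n^2 - 0.5548*n + 0.5329)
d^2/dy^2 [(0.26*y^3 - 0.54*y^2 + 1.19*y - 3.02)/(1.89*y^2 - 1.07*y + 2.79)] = (8.88178419700125e-16*y^5 + 4.17084999999999*y^3 - 52.298676*y^2 + 11.137338*y + 23.632514)/(6.751269*y^6 - 11.466441*y^5 + 36.39006*y^4 - 35.078345*y^3 + 53.71866*y^2 - 24.986961*y + 21.717639)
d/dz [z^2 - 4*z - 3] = 2*z - 4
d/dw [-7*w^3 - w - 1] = -21*w^2 - 1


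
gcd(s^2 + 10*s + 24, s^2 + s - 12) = s + 4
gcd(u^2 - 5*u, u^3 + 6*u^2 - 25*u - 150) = u - 5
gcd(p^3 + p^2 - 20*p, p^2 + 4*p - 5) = p + 5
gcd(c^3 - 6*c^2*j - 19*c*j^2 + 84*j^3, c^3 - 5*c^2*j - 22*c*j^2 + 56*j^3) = c^2 - 3*c*j - 28*j^2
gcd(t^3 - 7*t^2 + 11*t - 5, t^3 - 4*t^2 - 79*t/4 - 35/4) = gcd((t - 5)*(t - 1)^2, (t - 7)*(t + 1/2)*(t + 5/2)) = 1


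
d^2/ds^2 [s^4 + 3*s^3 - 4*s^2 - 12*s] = 12*s^2 + 18*s - 8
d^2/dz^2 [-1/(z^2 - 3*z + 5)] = 2*(z^2 - 3*z - (2*z - 3)^2 + 5)/(z^2 - 3*z + 5)^3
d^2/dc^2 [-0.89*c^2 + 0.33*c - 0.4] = -1.78000000000000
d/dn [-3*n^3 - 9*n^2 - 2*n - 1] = -9*n^2 - 18*n - 2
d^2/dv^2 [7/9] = 0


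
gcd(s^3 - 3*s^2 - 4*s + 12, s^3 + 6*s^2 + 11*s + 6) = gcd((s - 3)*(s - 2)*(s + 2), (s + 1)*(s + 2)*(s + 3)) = s + 2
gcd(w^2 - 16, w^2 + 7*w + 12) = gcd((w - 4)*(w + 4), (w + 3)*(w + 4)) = w + 4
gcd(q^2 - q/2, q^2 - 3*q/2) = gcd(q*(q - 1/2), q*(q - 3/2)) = q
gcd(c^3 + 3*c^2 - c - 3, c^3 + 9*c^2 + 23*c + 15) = c^2 + 4*c + 3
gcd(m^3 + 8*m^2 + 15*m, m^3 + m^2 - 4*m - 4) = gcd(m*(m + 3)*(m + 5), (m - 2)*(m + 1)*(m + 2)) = 1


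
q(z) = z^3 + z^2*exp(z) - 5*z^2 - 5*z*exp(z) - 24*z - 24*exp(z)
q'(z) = z^2*exp(z) + 3*z^2 - 3*z*exp(z) - 10*z - 29*exp(z) - 24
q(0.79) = -81.80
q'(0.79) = -97.77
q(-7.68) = -563.54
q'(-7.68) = 229.77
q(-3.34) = -12.74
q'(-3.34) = 42.59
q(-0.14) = -16.98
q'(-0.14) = -47.37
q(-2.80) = 5.92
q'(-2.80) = 26.74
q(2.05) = -295.00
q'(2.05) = -272.29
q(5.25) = -4442.58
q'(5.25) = -3269.17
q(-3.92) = -42.77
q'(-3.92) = 61.26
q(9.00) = 97345.01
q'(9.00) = 202706.10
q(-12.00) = -2160.00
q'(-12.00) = 528.00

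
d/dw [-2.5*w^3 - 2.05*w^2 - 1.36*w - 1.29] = -7.5*w^2 - 4.1*w - 1.36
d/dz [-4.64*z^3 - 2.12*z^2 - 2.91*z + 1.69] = -13.92*z^2 - 4.24*z - 2.91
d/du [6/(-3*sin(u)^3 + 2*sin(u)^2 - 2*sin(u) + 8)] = 6*(9*sin(u)^2 - 4*sin(u) + 2)*cos(u)/(3*sin(u)^3 - 2*sin(u)^2 + 2*sin(u) - 8)^2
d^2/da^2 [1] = 0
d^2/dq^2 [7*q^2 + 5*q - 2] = 14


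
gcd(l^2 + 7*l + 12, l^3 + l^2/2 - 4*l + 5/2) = 1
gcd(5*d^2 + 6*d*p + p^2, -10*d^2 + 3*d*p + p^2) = 5*d + p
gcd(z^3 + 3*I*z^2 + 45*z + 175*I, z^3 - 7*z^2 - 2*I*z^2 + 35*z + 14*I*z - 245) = z^2 - 2*I*z + 35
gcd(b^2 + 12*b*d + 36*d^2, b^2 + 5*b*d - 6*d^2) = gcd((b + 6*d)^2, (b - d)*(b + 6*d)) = b + 6*d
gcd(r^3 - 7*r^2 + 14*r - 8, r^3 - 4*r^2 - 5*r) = 1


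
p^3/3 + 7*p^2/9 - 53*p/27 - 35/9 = (p/3 + 1)*(p - 7/3)*(p + 5/3)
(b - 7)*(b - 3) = b^2 - 10*b + 21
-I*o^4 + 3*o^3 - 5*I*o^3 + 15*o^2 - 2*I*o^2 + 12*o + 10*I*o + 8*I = (o + 1)*(o + 4)*(o + 2*I)*(-I*o + 1)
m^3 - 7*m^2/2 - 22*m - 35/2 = (m - 7)*(m + 1)*(m + 5/2)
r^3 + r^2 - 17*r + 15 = (r - 3)*(r - 1)*(r + 5)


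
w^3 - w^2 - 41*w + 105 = (w - 5)*(w - 3)*(w + 7)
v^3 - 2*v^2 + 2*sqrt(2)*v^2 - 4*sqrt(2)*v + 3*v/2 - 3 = (v - 2)*(v + sqrt(2)/2)*(v + 3*sqrt(2)/2)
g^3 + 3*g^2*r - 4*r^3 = (g - r)*(g + 2*r)^2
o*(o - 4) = o^2 - 4*o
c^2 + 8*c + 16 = (c + 4)^2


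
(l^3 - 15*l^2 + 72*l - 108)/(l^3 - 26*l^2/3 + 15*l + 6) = 3*(l - 6)/(3*l + 1)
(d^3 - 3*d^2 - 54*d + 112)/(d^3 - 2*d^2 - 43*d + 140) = (d^2 - 10*d + 16)/(d^2 - 9*d + 20)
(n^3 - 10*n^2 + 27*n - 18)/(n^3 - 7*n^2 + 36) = (n - 1)/(n + 2)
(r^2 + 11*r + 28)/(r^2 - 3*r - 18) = (r^2 + 11*r + 28)/(r^2 - 3*r - 18)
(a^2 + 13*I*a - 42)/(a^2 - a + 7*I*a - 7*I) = (a + 6*I)/(a - 1)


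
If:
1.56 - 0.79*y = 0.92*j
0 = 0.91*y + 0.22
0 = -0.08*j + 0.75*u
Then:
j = 1.90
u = 0.20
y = -0.24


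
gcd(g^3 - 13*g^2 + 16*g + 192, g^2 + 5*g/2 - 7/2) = 1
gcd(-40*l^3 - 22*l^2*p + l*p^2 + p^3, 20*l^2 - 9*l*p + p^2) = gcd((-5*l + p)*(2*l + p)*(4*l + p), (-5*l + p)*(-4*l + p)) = -5*l + p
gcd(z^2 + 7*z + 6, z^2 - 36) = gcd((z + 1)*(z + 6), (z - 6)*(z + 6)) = z + 6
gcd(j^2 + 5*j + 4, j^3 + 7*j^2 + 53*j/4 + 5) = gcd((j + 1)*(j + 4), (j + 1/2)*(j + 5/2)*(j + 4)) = j + 4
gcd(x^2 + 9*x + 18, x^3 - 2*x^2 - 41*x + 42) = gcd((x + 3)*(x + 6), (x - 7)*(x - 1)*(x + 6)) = x + 6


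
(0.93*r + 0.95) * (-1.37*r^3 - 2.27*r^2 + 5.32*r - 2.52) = -1.2741*r^4 - 3.4126*r^3 + 2.7911*r^2 + 2.7104*r - 2.394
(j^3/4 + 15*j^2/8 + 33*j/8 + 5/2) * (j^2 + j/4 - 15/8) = j^5/4 + 31*j^4/16 + 33*j^3/8 + j^2/64 - 455*j/64 - 75/16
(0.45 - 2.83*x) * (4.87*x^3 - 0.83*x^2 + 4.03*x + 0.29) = -13.7821*x^4 + 4.5404*x^3 - 11.7784*x^2 + 0.9928*x + 0.1305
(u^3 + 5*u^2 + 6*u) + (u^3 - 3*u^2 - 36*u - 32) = 2*u^3 + 2*u^2 - 30*u - 32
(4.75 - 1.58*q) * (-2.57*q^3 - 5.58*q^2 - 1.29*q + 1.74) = 4.0606*q^4 - 3.3911*q^3 - 24.4668*q^2 - 8.8767*q + 8.265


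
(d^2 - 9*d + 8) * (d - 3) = d^3 - 12*d^2 + 35*d - 24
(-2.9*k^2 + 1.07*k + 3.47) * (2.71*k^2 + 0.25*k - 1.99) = -7.859*k^4 + 2.1747*k^3 + 15.4422*k^2 - 1.2618*k - 6.9053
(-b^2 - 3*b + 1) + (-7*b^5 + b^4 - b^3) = -7*b^5 + b^4 - b^3 - b^2 - 3*b + 1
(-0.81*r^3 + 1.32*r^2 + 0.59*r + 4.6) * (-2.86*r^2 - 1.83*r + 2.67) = 2.3166*r^5 - 2.2929*r^4 - 6.2657*r^3 - 10.7113*r^2 - 6.8427*r + 12.282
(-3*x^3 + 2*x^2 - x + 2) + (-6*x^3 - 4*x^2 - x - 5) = -9*x^3 - 2*x^2 - 2*x - 3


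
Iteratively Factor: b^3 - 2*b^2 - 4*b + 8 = (b - 2)*(b^2 - 4) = (b - 2)^2*(b + 2)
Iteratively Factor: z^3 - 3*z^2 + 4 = (z + 1)*(z^2 - 4*z + 4) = (z - 2)*(z + 1)*(z - 2)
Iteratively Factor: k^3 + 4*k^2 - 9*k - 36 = (k + 3)*(k^2 + k - 12) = (k - 3)*(k + 3)*(k + 4)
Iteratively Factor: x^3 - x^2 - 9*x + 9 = (x - 3)*(x^2 + 2*x - 3) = (x - 3)*(x + 3)*(x - 1)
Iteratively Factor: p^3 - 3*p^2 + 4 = (p - 2)*(p^2 - p - 2) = (p - 2)*(p + 1)*(p - 2)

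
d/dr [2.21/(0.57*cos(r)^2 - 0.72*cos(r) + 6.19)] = (2.5194*cos(r) - 1.5912)*sin(r)/(0.57*cos(r)^2 - 0.72*cos(r) + 6.19)^2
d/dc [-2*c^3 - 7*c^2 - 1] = 2*c*(-3*c - 7)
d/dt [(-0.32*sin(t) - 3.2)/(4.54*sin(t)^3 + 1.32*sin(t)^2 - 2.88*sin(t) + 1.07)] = (2.9056*sin(t)^3 + 44.0064*sin(t)^2 + 8.448*sin(t) - 9.5584)*cos(t)/(20.6116*sin(t)^6 + 11.9856*sin(t)^5 - 24.408*sin(t)^4 + 2.1124*sin(t)^3 + 11.1192*sin(t)^2 - 6.1632*sin(t) + 1.1449)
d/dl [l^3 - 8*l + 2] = 3*l^2 - 8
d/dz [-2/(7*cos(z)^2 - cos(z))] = 2*(sin(z)/cos(z)^2 - 14*tan(z))/(7*cos(z) - 1)^2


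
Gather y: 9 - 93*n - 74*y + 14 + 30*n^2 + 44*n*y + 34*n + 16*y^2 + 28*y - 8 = 30*n^2 - 59*n + 16*y^2 + y*(44*n - 46) + 15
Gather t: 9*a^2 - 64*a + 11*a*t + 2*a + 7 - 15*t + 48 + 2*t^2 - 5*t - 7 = 9*a^2 - 62*a + 2*t^2 + t*(11*a - 20) + 48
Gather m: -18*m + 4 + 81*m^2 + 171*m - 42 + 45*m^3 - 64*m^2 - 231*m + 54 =45*m^3 + 17*m^2 - 78*m + 16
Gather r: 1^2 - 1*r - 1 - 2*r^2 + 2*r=-2*r^2 + r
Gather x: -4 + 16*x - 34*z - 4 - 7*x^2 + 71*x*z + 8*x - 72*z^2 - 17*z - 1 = -7*x^2 + x*(71*z + 24) - 72*z^2 - 51*z - 9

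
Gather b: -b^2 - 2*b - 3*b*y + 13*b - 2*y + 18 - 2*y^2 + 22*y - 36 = -b^2 + b*(11 - 3*y) - 2*y^2 + 20*y - 18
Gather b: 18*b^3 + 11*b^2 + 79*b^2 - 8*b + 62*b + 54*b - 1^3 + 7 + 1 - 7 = 18*b^3 + 90*b^2 + 108*b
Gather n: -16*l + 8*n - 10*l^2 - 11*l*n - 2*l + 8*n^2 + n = -10*l^2 - 18*l + 8*n^2 + n*(9 - 11*l)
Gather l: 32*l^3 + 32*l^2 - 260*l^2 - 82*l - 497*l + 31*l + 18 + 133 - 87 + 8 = 32*l^3 - 228*l^2 - 548*l + 72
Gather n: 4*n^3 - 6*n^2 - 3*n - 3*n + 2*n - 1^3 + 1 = 4*n^3 - 6*n^2 - 4*n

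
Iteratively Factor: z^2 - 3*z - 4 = (z - 4)*(z + 1)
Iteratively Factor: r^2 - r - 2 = (r - 2)*(r + 1)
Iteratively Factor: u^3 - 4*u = (u)*(u^2 - 4) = u*(u + 2)*(u - 2)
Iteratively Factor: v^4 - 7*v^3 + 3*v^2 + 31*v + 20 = (v + 1)*(v^3 - 8*v^2 + 11*v + 20) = (v - 4)*(v + 1)*(v^2 - 4*v - 5) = (v - 5)*(v - 4)*(v + 1)*(v + 1)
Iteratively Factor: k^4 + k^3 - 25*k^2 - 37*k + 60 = (k - 5)*(k^3 + 6*k^2 + 5*k - 12) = (k - 5)*(k - 1)*(k^2 + 7*k + 12) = (k - 5)*(k - 1)*(k + 3)*(k + 4)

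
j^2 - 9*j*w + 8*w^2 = (j - 8*w)*(j - w)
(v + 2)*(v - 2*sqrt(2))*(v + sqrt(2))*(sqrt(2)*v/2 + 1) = sqrt(2)*v^4/2 + sqrt(2)*v^3 - 3*sqrt(2)*v^2 - 6*sqrt(2)*v - 4*v - 8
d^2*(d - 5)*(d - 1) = d^4 - 6*d^3 + 5*d^2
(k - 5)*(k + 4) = k^2 - k - 20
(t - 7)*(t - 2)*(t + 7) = t^3 - 2*t^2 - 49*t + 98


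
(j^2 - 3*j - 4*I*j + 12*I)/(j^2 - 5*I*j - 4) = (j - 3)/(j - I)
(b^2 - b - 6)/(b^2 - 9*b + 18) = (b + 2)/(b - 6)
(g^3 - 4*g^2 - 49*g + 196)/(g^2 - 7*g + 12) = (g^2 - 49)/(g - 3)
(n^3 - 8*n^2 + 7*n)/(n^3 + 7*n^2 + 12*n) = (n^2 - 8*n + 7)/(n^2 + 7*n + 12)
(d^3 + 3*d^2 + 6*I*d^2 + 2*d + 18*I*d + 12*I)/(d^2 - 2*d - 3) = (d^2 + d*(2 + 6*I) + 12*I)/(d - 3)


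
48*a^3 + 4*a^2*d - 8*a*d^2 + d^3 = (-6*a + d)*(-4*a + d)*(2*a + d)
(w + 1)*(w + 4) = w^2 + 5*w + 4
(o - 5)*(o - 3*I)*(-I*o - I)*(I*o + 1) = o^4 - 4*o^3 - 4*I*o^3 - 8*o^2 + 16*I*o^2 + 12*o + 20*I*o + 15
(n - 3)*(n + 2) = n^2 - n - 6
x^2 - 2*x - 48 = (x - 8)*(x + 6)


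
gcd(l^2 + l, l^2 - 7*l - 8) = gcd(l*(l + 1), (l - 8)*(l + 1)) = l + 1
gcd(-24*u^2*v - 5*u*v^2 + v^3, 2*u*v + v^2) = v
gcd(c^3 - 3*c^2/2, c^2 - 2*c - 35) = 1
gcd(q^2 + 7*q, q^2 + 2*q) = q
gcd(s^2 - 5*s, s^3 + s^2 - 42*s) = s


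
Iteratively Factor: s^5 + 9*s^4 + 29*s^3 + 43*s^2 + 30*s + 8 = (s + 1)*(s^4 + 8*s^3 + 21*s^2 + 22*s + 8) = (s + 1)^2*(s^3 + 7*s^2 + 14*s + 8) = (s + 1)^2*(s + 2)*(s^2 + 5*s + 4) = (s + 1)^3*(s + 2)*(s + 4)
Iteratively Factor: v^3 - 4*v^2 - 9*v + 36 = (v - 4)*(v^2 - 9) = (v - 4)*(v - 3)*(v + 3)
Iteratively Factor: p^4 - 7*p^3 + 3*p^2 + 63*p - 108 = (p - 3)*(p^3 - 4*p^2 - 9*p + 36) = (p - 3)*(p + 3)*(p^2 - 7*p + 12) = (p - 4)*(p - 3)*(p + 3)*(p - 3)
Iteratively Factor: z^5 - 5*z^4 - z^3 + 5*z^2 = (z + 1)*(z^4 - 6*z^3 + 5*z^2) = (z - 5)*(z + 1)*(z^3 - z^2) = z*(z - 5)*(z + 1)*(z^2 - z) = z*(z - 5)*(z - 1)*(z + 1)*(z)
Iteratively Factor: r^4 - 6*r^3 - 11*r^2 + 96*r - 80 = (r - 4)*(r^3 - 2*r^2 - 19*r + 20) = (r - 4)*(r + 4)*(r^2 - 6*r + 5) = (r - 4)*(r - 1)*(r + 4)*(r - 5)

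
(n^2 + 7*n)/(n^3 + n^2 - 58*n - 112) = n/(n^2 - 6*n - 16)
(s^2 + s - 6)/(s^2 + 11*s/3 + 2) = 3*(s - 2)/(3*s + 2)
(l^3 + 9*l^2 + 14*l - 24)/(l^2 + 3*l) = (l^3 + 9*l^2 + 14*l - 24)/(l*(l + 3))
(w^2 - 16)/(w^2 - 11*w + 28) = (w + 4)/(w - 7)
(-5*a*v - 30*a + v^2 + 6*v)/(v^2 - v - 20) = (5*a*v + 30*a - v^2 - 6*v)/(-v^2 + v + 20)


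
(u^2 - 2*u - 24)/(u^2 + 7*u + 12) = (u - 6)/(u + 3)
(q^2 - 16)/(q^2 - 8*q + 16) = (q + 4)/(q - 4)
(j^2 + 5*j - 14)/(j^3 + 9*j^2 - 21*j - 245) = (j - 2)/(j^2 + 2*j - 35)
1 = 1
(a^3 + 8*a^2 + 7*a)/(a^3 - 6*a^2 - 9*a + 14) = a*(a^2 + 8*a + 7)/(a^3 - 6*a^2 - 9*a + 14)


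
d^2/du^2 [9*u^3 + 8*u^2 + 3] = 54*u + 16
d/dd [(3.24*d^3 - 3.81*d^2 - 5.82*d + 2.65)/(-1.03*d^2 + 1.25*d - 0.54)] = (-3.3372*d^4 + 8.1*d^3 - 16.0059*d^2 + 9.5738*d - 0.1697)/(1.0609*d^4 - 2.575*d^3 + 2.6749*d^2 - 1.35*d + 0.2916)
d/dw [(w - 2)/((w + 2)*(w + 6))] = (-w^2 + 4*w + 28)/(w^4 + 16*w^3 + 88*w^2 + 192*w + 144)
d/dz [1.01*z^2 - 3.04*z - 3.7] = 2.02*z - 3.04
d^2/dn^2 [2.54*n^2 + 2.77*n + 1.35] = 5.08000000000000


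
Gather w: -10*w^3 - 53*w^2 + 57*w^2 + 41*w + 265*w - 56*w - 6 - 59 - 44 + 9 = -10*w^3 + 4*w^2 + 250*w - 100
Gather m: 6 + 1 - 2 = 5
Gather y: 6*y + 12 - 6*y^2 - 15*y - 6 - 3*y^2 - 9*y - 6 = -9*y^2 - 18*y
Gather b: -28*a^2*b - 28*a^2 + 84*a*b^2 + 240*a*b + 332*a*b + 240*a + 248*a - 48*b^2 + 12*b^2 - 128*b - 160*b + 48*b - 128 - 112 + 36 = -28*a^2 + 488*a + b^2*(84*a - 36) + b*(-28*a^2 + 572*a - 240) - 204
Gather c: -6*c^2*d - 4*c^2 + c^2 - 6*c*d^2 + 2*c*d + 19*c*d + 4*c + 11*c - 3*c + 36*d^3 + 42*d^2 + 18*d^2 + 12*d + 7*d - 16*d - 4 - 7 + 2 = c^2*(-6*d - 3) + c*(-6*d^2 + 21*d + 12) + 36*d^3 + 60*d^2 + 3*d - 9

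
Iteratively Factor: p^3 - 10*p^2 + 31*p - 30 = (p - 2)*(p^2 - 8*p + 15) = (p - 5)*(p - 2)*(p - 3)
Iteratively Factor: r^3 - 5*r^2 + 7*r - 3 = (r - 1)*(r^2 - 4*r + 3) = (r - 1)^2*(r - 3)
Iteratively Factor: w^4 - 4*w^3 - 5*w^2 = (w - 5)*(w^3 + w^2) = w*(w - 5)*(w^2 + w) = w*(w - 5)*(w + 1)*(w)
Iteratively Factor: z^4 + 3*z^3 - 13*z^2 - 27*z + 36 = (z + 4)*(z^3 - z^2 - 9*z + 9) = (z + 3)*(z + 4)*(z^2 - 4*z + 3) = (z - 3)*(z + 3)*(z + 4)*(z - 1)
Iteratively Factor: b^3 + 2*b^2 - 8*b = (b + 4)*(b^2 - 2*b) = (b - 2)*(b + 4)*(b)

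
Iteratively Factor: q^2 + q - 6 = (q + 3)*(q - 2)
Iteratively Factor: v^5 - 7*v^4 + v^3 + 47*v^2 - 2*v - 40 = (v + 2)*(v^4 - 9*v^3 + 19*v^2 + 9*v - 20) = (v - 5)*(v + 2)*(v^3 - 4*v^2 - v + 4) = (v - 5)*(v - 1)*(v + 2)*(v^2 - 3*v - 4) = (v - 5)*(v - 1)*(v + 1)*(v + 2)*(v - 4)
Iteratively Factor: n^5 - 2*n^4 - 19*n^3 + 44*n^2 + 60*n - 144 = (n + 4)*(n^4 - 6*n^3 + 5*n^2 + 24*n - 36) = (n + 2)*(n + 4)*(n^3 - 8*n^2 + 21*n - 18) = (n - 3)*(n + 2)*(n + 4)*(n^2 - 5*n + 6) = (n - 3)*(n - 2)*(n + 2)*(n + 4)*(n - 3)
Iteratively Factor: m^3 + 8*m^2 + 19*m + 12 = (m + 1)*(m^2 + 7*m + 12) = (m + 1)*(m + 4)*(m + 3)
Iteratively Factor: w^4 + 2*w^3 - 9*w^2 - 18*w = (w - 3)*(w^3 + 5*w^2 + 6*w) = w*(w - 3)*(w^2 + 5*w + 6) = w*(w - 3)*(w + 3)*(w + 2)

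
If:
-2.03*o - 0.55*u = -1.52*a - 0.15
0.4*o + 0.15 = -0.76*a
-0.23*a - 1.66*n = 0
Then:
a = 0.102287520922447*u - 0.169471824437419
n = 0.0234810359160279 - 0.0141723673567246*u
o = -0.19434628975265*u - 0.0530035335689046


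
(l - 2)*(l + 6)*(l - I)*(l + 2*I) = l^4 + 4*l^3 + I*l^3 - 10*l^2 + 4*I*l^2 + 8*l - 12*I*l - 24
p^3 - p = p*(p - 1)*(p + 1)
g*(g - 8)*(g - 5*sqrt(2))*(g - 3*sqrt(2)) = g^4 - 8*sqrt(2)*g^3 - 8*g^3 + 30*g^2 + 64*sqrt(2)*g^2 - 240*g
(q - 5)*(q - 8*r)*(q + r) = q^3 - 7*q^2*r - 5*q^2 - 8*q*r^2 + 35*q*r + 40*r^2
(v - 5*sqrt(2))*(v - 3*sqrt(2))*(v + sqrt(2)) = v^3 - 7*sqrt(2)*v^2 + 14*v + 30*sqrt(2)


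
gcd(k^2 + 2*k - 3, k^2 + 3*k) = k + 3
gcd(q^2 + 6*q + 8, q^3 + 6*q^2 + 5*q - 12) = q + 4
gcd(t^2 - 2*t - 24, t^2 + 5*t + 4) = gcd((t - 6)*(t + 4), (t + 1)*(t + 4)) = t + 4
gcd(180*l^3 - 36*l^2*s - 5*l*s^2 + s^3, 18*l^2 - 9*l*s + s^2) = -6*l + s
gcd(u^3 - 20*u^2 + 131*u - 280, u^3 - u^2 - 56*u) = u - 8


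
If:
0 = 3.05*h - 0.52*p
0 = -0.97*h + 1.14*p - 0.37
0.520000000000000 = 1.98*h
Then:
No Solution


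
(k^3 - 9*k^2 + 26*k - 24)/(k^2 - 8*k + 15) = (k^2 - 6*k + 8)/(k - 5)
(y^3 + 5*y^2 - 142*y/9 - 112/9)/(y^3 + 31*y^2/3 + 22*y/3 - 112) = (y + 2/3)/(y + 6)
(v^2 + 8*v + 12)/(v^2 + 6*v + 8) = (v + 6)/(v + 4)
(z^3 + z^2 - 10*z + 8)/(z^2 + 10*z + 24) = (z^2 - 3*z + 2)/(z + 6)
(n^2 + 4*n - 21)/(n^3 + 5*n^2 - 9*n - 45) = (n + 7)/(n^2 + 8*n + 15)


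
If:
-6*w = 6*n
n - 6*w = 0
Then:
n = 0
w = 0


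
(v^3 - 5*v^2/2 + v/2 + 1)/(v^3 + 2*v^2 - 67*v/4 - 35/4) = 2*(v^2 - 3*v + 2)/(2*v^2 + 3*v - 35)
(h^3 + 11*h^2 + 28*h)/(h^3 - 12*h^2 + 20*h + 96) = h*(h^2 + 11*h + 28)/(h^3 - 12*h^2 + 20*h + 96)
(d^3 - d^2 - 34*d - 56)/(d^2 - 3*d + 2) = (d^3 - d^2 - 34*d - 56)/(d^2 - 3*d + 2)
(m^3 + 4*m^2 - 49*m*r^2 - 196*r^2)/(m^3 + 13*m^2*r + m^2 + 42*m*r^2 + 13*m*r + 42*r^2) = (m^2 - 7*m*r + 4*m - 28*r)/(m^2 + 6*m*r + m + 6*r)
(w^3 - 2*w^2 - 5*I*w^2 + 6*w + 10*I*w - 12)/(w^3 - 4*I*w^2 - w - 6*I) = (w^2 + w*(-2 - 6*I) + 12*I)/(w^2 - 5*I*w - 6)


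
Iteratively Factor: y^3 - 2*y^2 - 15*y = (y)*(y^2 - 2*y - 15) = y*(y - 5)*(y + 3)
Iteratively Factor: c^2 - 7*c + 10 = (c - 5)*(c - 2)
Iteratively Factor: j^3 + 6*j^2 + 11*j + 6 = (j + 2)*(j^2 + 4*j + 3) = (j + 2)*(j + 3)*(j + 1)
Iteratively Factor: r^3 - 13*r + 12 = (r + 4)*(r^2 - 4*r + 3) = (r - 3)*(r + 4)*(r - 1)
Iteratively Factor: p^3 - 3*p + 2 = (p - 1)*(p^2 + p - 2) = (p - 1)^2*(p + 2)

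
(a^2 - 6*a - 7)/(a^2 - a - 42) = (a + 1)/(a + 6)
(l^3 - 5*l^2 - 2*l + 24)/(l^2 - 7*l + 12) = l + 2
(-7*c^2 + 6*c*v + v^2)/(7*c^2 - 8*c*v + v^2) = (7*c + v)/(-7*c + v)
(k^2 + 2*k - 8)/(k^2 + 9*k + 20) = (k - 2)/(k + 5)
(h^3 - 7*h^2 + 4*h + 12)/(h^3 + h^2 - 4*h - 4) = (h - 6)/(h + 2)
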